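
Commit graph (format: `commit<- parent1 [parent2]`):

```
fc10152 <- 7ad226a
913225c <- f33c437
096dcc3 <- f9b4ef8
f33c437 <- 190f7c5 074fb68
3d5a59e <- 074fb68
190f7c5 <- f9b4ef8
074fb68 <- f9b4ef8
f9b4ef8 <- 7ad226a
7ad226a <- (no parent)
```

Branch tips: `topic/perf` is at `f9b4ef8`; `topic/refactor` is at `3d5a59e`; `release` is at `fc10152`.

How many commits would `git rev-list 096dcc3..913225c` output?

Reachable from 913225c: {074fb68, 190f7c5, 7ad226a, 913225c, f33c437, f9b4ef8}.
Reachable from 096dcc3: {096dcc3, 7ad226a, f9b4ef8}.
In 913225c's history but not 096dcc3's: {074fb68, 190f7c5, 913225c, f33c437} — 4 commits.

4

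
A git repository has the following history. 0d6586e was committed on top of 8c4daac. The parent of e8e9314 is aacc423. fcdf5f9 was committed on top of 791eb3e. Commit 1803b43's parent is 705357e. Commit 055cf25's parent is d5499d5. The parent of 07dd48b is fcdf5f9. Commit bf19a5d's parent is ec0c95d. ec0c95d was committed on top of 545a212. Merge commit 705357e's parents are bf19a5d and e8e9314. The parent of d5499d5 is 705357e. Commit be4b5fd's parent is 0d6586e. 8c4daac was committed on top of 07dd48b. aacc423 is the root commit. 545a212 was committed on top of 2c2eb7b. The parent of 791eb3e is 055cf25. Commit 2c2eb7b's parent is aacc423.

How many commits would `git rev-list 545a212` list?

Walking parent pointers from 545a212: reachable set = {2c2eb7b, 545a212, aacc423}.
That is 3 commits.

3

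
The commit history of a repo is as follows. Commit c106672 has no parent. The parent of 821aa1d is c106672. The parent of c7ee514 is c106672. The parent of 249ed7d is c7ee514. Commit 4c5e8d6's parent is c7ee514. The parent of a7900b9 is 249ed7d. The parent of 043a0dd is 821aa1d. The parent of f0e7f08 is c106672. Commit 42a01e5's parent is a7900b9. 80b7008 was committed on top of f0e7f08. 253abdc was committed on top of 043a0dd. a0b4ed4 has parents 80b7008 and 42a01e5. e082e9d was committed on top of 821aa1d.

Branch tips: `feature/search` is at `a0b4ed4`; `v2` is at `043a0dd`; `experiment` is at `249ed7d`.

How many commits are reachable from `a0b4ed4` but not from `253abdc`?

Reachable from a0b4ed4: {249ed7d, 42a01e5, 80b7008, a0b4ed4, a7900b9, c106672, c7ee514, f0e7f08}.
Reachable from 253abdc: {043a0dd, 253abdc, 821aa1d, c106672}.
In a0b4ed4's history but not 253abdc's: {249ed7d, 42a01e5, 80b7008, a0b4ed4, a7900b9, c7ee514, f0e7f08} — 7 commits.

7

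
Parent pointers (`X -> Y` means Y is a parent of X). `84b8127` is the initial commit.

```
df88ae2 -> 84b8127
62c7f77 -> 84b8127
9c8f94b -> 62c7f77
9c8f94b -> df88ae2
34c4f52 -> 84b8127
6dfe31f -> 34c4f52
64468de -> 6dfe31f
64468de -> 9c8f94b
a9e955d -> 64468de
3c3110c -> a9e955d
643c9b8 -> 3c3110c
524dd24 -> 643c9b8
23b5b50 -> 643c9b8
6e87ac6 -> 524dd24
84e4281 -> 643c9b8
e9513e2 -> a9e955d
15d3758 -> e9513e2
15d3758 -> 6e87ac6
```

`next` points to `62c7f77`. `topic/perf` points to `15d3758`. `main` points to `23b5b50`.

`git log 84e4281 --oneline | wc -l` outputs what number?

11

Walking parent pointers from 84e4281: reachable set = {34c4f52, 3c3110c, 62c7f77, 643c9b8, 64468de, 6dfe31f, 84b8127, 84e4281, 9c8f94b, a9e955d, df88ae2}.
That is 11 commits.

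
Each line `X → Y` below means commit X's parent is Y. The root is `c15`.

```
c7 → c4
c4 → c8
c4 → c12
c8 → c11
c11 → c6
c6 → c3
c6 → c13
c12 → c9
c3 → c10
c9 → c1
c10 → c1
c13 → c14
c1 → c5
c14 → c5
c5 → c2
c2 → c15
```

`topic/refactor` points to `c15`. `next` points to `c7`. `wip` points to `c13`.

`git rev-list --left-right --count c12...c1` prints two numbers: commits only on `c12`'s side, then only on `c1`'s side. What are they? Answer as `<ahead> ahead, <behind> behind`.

2 ahead, 0 behind

Reachable from c12: {c1, c12, c15, c2, c5, c9}.
Reachable from c1: {c1, c15, c2, c5}.
Only in c12's history (ahead): {c12, c9} — 2.
Only in c1's history (behind): {} — 0.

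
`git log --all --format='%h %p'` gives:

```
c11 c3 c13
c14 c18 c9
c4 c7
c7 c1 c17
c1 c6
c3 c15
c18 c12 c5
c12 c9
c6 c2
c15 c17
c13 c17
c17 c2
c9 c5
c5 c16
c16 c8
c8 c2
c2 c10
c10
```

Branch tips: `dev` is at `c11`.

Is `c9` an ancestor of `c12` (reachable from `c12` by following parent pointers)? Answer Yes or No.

Yes

Ancestors of c12 (commits reachable by following parents): {c10, c12, c16, c2, c5, c8, c9}.
c9 is in that set, so it is an ancestor of c12.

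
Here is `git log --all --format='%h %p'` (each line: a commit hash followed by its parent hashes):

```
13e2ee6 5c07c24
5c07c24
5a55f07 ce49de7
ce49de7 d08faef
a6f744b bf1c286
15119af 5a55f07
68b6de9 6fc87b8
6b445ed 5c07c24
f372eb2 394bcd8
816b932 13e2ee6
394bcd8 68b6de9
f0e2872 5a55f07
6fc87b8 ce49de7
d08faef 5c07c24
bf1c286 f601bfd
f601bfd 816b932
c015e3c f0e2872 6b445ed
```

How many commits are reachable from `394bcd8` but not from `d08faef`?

Reachable from 394bcd8: {394bcd8, 5c07c24, 68b6de9, 6fc87b8, ce49de7, d08faef}.
Reachable from d08faef: {5c07c24, d08faef}.
In 394bcd8's history but not d08faef's: {394bcd8, 68b6de9, 6fc87b8, ce49de7} — 4 commits.

4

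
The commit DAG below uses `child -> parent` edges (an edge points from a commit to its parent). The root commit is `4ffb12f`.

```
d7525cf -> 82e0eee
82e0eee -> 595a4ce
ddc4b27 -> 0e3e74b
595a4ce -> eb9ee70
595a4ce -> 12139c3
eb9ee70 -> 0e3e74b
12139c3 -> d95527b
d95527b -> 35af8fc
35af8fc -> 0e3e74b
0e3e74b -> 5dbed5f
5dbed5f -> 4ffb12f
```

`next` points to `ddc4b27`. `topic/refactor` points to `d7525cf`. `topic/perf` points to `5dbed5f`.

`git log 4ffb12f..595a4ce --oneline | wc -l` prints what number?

Reachable from 595a4ce: {0e3e74b, 12139c3, 35af8fc, 4ffb12f, 595a4ce, 5dbed5f, d95527b, eb9ee70}.
Reachable from 4ffb12f: {4ffb12f}.
In 595a4ce's history but not 4ffb12f's: {0e3e74b, 12139c3, 35af8fc, 595a4ce, 5dbed5f, d95527b, eb9ee70} — 7 commits.

7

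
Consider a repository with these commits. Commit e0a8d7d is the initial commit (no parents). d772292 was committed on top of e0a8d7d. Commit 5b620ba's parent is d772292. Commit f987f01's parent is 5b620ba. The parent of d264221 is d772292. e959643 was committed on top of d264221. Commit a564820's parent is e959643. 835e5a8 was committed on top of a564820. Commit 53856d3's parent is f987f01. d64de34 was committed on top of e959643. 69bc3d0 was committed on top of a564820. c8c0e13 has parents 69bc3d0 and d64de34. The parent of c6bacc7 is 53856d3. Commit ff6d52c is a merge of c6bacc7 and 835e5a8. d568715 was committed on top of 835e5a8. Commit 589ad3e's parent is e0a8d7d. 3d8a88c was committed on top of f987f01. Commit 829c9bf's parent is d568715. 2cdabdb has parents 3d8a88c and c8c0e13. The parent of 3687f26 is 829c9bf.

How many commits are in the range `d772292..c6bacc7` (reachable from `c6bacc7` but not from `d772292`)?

Reachable from c6bacc7: {53856d3, 5b620ba, c6bacc7, d772292, e0a8d7d, f987f01}.
Reachable from d772292: {d772292, e0a8d7d}.
In c6bacc7's history but not d772292's: {53856d3, 5b620ba, c6bacc7, f987f01} — 4 commits.

4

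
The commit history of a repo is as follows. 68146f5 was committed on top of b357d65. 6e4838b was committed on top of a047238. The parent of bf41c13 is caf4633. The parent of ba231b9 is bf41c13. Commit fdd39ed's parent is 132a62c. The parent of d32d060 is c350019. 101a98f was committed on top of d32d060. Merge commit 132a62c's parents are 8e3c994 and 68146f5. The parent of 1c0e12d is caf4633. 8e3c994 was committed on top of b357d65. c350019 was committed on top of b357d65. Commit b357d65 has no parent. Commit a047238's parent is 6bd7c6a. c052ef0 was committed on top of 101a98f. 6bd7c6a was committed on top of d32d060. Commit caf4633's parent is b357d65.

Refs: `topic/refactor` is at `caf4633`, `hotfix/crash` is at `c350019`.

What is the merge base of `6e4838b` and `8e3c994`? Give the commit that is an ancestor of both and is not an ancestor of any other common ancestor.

Ancestors of 6e4838b: {6bd7c6a, 6e4838b, a047238, b357d65, c350019, d32d060}.
Ancestors of 8e3c994: {8e3c994, b357d65}.
Common ancestors: {b357d65}.
The only common ancestor is b357d65, so it is the merge base.

b357d65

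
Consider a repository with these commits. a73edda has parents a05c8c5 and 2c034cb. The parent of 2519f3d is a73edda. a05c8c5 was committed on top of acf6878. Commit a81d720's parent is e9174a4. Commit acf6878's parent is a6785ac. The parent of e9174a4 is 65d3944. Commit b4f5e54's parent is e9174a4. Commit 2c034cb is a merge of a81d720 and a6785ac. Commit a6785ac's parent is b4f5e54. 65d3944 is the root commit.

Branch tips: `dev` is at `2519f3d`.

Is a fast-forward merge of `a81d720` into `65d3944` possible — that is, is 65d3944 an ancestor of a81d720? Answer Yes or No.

A fast-forward from 65d3944 to a81d720 is possible iff 65d3944 is an ancestor of a81d720.
Ancestors of a81d720: {65d3944, a81d720, e9174a4}.
65d3944 is among them, so fast-forward is possible.

Yes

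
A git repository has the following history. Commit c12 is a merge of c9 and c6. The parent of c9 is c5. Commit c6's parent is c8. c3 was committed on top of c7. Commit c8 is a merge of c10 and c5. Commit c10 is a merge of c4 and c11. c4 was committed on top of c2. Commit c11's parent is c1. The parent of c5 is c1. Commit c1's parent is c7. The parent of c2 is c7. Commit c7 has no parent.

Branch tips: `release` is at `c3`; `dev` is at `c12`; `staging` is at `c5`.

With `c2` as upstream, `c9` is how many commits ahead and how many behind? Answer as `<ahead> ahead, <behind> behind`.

Reachable from c9: {c1, c5, c7, c9}.
Reachable from c2: {c2, c7}.
Only in c9's history (ahead): {c1, c5, c9} — 3.
Only in c2's history (behind): {c2} — 1.

3 ahead, 1 behind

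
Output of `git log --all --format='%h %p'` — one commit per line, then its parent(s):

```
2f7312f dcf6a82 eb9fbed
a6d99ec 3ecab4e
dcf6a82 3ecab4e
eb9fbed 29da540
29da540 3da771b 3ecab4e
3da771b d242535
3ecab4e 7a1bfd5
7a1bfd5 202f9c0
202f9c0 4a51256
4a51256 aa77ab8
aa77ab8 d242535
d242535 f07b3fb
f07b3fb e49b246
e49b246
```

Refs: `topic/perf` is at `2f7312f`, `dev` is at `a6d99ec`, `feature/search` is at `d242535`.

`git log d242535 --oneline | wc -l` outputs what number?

3

Walking parent pointers from d242535: reachable set = {d242535, e49b246, f07b3fb}.
That is 3 commits.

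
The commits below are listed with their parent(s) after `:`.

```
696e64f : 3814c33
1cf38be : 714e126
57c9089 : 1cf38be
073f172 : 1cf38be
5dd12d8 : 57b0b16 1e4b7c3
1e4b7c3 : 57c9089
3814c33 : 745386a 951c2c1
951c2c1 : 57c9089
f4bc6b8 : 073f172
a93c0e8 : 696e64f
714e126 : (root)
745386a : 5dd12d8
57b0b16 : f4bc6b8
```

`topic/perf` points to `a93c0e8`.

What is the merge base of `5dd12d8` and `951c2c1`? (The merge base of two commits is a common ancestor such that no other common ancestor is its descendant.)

57c9089

Ancestors of 5dd12d8: {073f172, 1cf38be, 1e4b7c3, 57b0b16, 57c9089, 5dd12d8, 714e126, f4bc6b8}.
Ancestors of 951c2c1: {1cf38be, 57c9089, 714e126, 951c2c1}.
Common ancestors: {1cf38be, 57c9089, 714e126}.
Among these, 57c9089 is not an ancestor of any other common ancestor — it is the merge base.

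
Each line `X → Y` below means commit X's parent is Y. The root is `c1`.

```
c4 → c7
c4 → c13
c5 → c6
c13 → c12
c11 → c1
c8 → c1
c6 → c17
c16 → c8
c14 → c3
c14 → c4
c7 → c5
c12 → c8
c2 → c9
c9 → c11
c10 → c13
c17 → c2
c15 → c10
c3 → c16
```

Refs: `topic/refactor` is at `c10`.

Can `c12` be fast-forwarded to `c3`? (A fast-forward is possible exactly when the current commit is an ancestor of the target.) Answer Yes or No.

A fast-forward from c12 to c3 is possible iff c12 is an ancestor of c3.
Ancestors of c3: {c1, c16, c3, c8}.
c12 is not among them, so fast-forward is not possible.

No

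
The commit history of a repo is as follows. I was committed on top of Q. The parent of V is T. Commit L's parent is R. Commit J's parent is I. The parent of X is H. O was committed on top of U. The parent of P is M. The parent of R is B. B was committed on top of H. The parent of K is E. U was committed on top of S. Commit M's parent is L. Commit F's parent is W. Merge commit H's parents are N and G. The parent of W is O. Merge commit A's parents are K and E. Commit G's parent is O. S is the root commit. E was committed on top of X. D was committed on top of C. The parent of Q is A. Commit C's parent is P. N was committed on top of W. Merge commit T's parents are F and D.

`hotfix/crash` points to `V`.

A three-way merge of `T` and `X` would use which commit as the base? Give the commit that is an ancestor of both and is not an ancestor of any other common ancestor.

Ancestors of T: {B, C, D, F, G, H, L, M, N, O, P, R, S, T, U, W}.
Ancestors of X: {G, H, N, O, S, U, W, X}.
Common ancestors: {G, H, N, O, S, U, W}.
Among these, H is not an ancestor of any other common ancestor — it is the merge base.

H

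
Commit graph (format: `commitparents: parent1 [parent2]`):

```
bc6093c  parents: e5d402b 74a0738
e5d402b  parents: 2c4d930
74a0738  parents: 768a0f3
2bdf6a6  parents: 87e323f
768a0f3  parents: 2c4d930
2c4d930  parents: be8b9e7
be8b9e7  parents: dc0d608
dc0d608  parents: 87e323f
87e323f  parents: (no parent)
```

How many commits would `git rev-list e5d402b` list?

Walking parent pointers from e5d402b: reachable set = {2c4d930, 87e323f, be8b9e7, dc0d608, e5d402b}.
That is 5 commits.

5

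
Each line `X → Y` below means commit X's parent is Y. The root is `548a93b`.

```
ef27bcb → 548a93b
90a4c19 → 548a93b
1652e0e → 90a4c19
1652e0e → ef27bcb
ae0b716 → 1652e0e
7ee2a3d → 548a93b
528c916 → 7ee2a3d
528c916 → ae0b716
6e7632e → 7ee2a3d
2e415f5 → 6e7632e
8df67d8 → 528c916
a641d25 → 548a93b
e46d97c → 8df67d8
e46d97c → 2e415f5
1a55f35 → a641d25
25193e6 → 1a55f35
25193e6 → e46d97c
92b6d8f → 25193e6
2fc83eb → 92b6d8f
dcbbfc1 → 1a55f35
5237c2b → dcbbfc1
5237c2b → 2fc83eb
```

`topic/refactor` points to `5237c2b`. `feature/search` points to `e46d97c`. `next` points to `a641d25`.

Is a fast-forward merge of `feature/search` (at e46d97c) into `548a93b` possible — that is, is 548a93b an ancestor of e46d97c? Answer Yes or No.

Yes

A fast-forward from 548a93b to e46d97c is possible iff 548a93b is an ancestor of e46d97c.
Ancestors of e46d97c: {1652e0e, 2e415f5, 528c916, 548a93b, 6e7632e, 7ee2a3d, 8df67d8, 90a4c19, ae0b716, e46d97c, ef27bcb}.
548a93b is among them, so fast-forward is possible.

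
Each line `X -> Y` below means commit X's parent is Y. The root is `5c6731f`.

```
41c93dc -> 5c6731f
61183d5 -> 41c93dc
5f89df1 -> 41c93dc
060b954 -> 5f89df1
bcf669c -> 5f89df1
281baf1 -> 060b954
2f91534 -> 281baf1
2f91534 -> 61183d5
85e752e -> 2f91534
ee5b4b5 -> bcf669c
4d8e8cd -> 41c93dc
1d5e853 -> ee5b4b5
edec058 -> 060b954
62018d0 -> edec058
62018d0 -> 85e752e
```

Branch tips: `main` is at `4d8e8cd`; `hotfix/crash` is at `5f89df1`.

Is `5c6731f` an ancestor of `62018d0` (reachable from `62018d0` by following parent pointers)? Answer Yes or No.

Yes

Ancestors of 62018d0 (commits reachable by following parents): {060b954, 281baf1, 2f91534, 41c93dc, 5c6731f, 5f89df1, 61183d5, 62018d0, 85e752e, edec058}.
5c6731f is in that set, so it is an ancestor of 62018d0.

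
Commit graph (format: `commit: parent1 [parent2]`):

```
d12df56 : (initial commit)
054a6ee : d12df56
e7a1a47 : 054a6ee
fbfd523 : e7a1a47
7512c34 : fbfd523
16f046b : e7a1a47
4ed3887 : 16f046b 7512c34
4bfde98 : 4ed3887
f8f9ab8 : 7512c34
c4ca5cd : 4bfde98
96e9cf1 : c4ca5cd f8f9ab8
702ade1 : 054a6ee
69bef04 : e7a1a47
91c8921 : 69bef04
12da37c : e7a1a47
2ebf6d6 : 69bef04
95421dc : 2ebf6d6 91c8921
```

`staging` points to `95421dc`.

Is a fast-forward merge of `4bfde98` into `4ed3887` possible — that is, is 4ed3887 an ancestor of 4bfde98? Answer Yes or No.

A fast-forward from 4ed3887 to 4bfde98 is possible iff 4ed3887 is an ancestor of 4bfde98.
Ancestors of 4bfde98: {054a6ee, 16f046b, 4bfde98, 4ed3887, 7512c34, d12df56, e7a1a47, fbfd523}.
4ed3887 is among them, so fast-forward is possible.

Yes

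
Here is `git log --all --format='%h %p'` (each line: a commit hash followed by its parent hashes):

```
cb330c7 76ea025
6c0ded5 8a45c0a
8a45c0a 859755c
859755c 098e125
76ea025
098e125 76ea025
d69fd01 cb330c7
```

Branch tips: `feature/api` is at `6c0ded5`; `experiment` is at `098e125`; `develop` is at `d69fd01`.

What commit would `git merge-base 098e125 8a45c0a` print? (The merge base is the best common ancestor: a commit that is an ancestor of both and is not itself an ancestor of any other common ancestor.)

098e125

Ancestors of 098e125: {098e125, 76ea025}.
Ancestors of 8a45c0a: {098e125, 76ea025, 859755c, 8a45c0a}.
Common ancestors: {098e125, 76ea025}.
Among these, 098e125 is not an ancestor of any other common ancestor — it is the merge base.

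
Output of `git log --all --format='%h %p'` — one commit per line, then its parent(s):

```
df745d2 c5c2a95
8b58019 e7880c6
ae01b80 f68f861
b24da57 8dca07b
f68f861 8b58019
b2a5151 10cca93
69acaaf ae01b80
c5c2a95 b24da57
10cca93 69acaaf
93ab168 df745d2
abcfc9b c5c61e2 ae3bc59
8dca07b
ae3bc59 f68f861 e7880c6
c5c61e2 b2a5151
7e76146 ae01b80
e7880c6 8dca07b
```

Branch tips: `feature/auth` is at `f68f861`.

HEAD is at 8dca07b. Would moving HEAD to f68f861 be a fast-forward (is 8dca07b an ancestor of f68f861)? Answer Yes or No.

Yes

A fast-forward from 8dca07b to f68f861 is possible iff 8dca07b is an ancestor of f68f861.
Ancestors of f68f861: {8b58019, 8dca07b, e7880c6, f68f861}.
8dca07b is among them, so fast-forward is possible.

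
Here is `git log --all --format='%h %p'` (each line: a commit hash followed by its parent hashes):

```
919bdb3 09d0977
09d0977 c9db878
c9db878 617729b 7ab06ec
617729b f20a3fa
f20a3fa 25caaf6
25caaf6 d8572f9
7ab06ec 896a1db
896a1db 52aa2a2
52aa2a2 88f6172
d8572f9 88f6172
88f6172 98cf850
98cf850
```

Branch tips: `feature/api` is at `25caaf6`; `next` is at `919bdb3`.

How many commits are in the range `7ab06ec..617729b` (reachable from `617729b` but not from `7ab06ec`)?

4

Reachable from 617729b: {25caaf6, 617729b, 88f6172, 98cf850, d8572f9, f20a3fa}.
Reachable from 7ab06ec: {52aa2a2, 7ab06ec, 88f6172, 896a1db, 98cf850}.
In 617729b's history but not 7ab06ec's: {25caaf6, 617729b, d8572f9, f20a3fa} — 4 commits.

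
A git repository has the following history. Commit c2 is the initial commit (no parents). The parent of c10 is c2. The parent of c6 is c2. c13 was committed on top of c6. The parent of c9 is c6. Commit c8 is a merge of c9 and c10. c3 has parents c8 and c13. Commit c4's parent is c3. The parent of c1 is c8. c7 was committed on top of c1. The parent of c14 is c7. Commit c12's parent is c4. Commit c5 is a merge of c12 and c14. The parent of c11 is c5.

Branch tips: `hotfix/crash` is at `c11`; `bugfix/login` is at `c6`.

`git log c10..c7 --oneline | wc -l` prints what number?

Reachable from c7: {c1, c10, c2, c6, c7, c8, c9}.
Reachable from c10: {c10, c2}.
In c7's history but not c10's: {c1, c6, c7, c8, c9} — 5 commits.

5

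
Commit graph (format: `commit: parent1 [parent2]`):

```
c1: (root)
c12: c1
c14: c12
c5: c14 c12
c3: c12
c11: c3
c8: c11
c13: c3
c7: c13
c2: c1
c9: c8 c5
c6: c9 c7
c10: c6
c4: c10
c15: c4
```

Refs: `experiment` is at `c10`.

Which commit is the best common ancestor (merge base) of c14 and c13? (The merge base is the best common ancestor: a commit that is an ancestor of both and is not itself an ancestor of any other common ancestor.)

c12

Ancestors of c14: {c1, c12, c14}.
Ancestors of c13: {c1, c12, c13, c3}.
Common ancestors: {c1, c12}.
Among these, c12 is not an ancestor of any other common ancestor — it is the merge base.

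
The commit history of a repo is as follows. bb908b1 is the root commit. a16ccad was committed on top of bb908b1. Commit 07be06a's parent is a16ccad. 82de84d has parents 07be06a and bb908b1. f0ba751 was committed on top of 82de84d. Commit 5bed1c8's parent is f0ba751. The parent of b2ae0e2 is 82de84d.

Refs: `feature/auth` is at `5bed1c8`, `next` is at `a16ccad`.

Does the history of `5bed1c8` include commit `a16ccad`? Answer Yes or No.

Yes

Ancestors of 5bed1c8 (commits reachable by following parents): {07be06a, 5bed1c8, 82de84d, a16ccad, bb908b1, f0ba751}.
a16ccad is in that set, so it is an ancestor of 5bed1c8.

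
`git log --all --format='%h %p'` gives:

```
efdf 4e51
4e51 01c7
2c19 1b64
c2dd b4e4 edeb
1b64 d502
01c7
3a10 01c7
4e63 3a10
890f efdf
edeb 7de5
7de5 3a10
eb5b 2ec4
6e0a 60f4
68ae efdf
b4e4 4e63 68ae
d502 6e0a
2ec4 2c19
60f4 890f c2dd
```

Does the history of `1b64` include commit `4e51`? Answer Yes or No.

Ancestors of 1b64 (commits reachable by following parents): {01c7, 1b64, 3a10, 4e51, 4e63, 60f4, 68ae, 6e0a, 7de5, 890f, b4e4, c2dd, d502, edeb, efdf}.
4e51 is in that set, so it is an ancestor of 1b64.

Yes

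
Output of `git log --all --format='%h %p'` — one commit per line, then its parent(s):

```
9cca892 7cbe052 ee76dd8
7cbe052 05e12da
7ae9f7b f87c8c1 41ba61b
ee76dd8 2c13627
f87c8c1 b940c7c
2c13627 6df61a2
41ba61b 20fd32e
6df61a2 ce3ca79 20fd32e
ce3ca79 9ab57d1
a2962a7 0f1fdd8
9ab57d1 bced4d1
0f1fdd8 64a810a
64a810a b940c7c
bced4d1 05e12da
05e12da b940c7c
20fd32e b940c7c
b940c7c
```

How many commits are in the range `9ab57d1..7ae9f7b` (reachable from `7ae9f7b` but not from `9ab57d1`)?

Reachable from 7ae9f7b: {20fd32e, 41ba61b, 7ae9f7b, b940c7c, f87c8c1}.
Reachable from 9ab57d1: {05e12da, 9ab57d1, b940c7c, bced4d1}.
In 7ae9f7b's history but not 9ab57d1's: {20fd32e, 41ba61b, 7ae9f7b, f87c8c1} — 4 commits.

4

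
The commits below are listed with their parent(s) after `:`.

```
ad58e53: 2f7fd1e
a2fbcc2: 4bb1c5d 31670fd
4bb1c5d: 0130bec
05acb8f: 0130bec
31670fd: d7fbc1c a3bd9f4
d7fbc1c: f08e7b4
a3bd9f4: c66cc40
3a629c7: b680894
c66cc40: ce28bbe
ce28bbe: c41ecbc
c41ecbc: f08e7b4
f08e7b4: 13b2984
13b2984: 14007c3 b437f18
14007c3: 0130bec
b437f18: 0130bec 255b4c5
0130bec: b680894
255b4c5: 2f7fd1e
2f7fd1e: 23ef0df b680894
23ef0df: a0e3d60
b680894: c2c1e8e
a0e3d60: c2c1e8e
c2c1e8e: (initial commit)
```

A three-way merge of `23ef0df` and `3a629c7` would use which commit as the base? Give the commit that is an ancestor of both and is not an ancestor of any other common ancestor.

c2c1e8e

Ancestors of 23ef0df: {23ef0df, a0e3d60, c2c1e8e}.
Ancestors of 3a629c7: {3a629c7, b680894, c2c1e8e}.
Common ancestors: {c2c1e8e}.
The only common ancestor is c2c1e8e, so it is the merge base.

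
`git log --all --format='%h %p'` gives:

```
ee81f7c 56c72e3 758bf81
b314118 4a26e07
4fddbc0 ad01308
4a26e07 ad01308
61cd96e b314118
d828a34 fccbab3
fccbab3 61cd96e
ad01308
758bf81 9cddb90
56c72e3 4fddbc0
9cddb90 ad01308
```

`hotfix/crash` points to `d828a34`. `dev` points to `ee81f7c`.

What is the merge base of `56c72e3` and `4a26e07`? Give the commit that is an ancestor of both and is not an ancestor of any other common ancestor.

Ancestors of 56c72e3: {4fddbc0, 56c72e3, ad01308}.
Ancestors of 4a26e07: {4a26e07, ad01308}.
Common ancestors: {ad01308}.
The only common ancestor is ad01308, so it is the merge base.

ad01308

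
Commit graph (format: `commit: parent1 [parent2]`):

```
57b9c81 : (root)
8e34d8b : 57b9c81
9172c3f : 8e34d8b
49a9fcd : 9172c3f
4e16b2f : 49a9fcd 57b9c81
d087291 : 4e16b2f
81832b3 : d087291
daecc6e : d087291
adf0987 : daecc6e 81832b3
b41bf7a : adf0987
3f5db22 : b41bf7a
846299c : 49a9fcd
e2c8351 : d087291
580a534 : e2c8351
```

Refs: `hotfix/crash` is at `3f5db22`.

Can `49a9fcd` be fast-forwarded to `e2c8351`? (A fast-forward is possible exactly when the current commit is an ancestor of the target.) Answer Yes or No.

A fast-forward from 49a9fcd to e2c8351 is possible iff 49a9fcd is an ancestor of e2c8351.
Ancestors of e2c8351: {49a9fcd, 4e16b2f, 57b9c81, 8e34d8b, 9172c3f, d087291, e2c8351}.
49a9fcd is among them, so fast-forward is possible.

Yes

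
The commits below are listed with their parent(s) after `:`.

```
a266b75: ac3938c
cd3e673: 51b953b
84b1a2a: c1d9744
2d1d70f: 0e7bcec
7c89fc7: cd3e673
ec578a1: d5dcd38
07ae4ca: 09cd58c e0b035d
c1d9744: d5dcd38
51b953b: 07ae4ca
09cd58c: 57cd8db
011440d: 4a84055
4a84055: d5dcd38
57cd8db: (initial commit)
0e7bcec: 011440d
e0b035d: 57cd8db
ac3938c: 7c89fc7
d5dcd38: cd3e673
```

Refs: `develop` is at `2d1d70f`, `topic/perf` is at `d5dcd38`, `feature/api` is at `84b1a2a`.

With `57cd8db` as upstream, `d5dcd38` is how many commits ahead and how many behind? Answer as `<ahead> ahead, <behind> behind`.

Reachable from d5dcd38: {07ae4ca, 09cd58c, 51b953b, 57cd8db, cd3e673, d5dcd38, e0b035d}.
Reachable from 57cd8db: {57cd8db}.
Only in d5dcd38's history (ahead): {07ae4ca, 09cd58c, 51b953b, cd3e673, d5dcd38, e0b035d} — 6.
Only in 57cd8db's history (behind): {} — 0.

6 ahead, 0 behind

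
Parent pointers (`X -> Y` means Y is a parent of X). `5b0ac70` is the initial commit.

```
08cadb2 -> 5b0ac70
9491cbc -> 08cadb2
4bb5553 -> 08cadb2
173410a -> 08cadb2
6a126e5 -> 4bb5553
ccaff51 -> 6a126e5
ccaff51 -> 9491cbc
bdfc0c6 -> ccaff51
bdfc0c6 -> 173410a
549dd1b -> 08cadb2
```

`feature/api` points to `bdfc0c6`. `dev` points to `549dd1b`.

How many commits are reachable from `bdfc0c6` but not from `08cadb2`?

Reachable from bdfc0c6: {08cadb2, 173410a, 4bb5553, 5b0ac70, 6a126e5, 9491cbc, bdfc0c6, ccaff51}.
Reachable from 08cadb2: {08cadb2, 5b0ac70}.
In bdfc0c6's history but not 08cadb2's: {173410a, 4bb5553, 6a126e5, 9491cbc, bdfc0c6, ccaff51} — 6 commits.

6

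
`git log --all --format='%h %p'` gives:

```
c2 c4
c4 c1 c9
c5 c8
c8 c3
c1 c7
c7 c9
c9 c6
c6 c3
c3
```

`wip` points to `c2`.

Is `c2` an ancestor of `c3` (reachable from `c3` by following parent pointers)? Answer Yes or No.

Ancestors of c3: {c3}.
c2 is not in that set, so it is not an ancestor of c3.

No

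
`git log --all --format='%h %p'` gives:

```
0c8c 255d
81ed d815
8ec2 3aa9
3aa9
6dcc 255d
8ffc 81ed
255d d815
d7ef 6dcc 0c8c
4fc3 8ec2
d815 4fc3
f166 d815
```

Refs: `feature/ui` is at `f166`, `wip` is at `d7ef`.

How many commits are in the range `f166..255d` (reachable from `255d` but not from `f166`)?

1

Reachable from 255d: {255d, 3aa9, 4fc3, 8ec2, d815}.
Reachable from f166: {3aa9, 4fc3, 8ec2, d815, f166}.
In 255d's history but not f166's: {255d} — 1 commit.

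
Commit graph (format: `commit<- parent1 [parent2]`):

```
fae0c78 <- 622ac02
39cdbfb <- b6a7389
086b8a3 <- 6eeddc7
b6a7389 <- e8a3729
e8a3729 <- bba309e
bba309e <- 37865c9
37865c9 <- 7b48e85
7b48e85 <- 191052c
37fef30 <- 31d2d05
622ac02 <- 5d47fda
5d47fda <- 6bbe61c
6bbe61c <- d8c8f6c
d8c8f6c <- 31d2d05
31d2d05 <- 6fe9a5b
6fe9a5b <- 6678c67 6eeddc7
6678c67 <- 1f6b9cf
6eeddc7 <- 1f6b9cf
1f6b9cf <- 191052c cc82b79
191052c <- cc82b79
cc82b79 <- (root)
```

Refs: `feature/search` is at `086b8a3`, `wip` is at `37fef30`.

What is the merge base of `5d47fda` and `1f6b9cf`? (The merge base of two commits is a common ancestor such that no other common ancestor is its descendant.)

Ancestors of 5d47fda: {191052c, 1f6b9cf, 31d2d05, 5d47fda, 6678c67, 6bbe61c, 6eeddc7, 6fe9a5b, cc82b79, d8c8f6c}.
Ancestors of 1f6b9cf: {191052c, 1f6b9cf, cc82b79}.
Common ancestors: {191052c, 1f6b9cf, cc82b79}.
Among these, 1f6b9cf is not an ancestor of any other common ancestor — it is the merge base.

1f6b9cf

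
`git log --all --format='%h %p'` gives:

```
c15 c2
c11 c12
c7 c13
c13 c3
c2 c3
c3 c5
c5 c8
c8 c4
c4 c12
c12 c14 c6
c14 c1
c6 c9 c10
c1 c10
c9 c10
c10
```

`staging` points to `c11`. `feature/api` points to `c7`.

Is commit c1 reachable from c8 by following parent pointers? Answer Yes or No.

Ancestors of c8 (commits reachable by following parents): {c1, c10, c12, c14, c4, c6, c8, c9}.
c1 is in that set, so it is an ancestor of c8.

Yes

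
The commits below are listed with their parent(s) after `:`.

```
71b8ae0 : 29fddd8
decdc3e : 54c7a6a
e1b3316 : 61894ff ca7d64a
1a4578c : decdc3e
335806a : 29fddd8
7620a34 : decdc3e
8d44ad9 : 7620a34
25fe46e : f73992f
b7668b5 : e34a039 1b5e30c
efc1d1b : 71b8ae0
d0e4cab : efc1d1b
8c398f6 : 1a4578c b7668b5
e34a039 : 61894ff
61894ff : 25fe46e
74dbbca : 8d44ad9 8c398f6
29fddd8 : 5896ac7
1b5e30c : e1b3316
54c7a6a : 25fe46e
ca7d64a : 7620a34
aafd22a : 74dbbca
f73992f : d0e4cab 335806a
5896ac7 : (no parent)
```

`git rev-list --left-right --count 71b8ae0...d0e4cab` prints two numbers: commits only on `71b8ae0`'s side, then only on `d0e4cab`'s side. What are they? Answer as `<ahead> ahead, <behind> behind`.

0 ahead, 2 behind

Reachable from 71b8ae0: {29fddd8, 5896ac7, 71b8ae0}.
Reachable from d0e4cab: {29fddd8, 5896ac7, 71b8ae0, d0e4cab, efc1d1b}.
Only in 71b8ae0's history (ahead): {} — 0.
Only in d0e4cab's history (behind): {d0e4cab, efc1d1b} — 2.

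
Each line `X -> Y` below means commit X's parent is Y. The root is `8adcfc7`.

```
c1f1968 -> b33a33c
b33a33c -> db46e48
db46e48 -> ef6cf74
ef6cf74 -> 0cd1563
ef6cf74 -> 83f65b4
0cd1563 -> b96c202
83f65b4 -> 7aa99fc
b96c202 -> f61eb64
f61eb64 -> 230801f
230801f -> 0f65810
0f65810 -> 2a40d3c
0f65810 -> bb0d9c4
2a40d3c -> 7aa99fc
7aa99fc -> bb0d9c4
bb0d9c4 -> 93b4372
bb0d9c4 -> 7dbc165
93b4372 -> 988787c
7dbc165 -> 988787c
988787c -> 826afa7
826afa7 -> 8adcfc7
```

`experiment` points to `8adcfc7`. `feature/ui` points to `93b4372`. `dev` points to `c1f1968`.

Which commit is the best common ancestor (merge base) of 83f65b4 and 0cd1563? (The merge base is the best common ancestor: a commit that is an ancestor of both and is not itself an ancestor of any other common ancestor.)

7aa99fc

Ancestors of 83f65b4: {7aa99fc, 7dbc165, 826afa7, 83f65b4, 8adcfc7, 93b4372, 988787c, bb0d9c4}.
Ancestors of 0cd1563: {0cd1563, 0f65810, 230801f, 2a40d3c, 7aa99fc, 7dbc165, 826afa7, 8adcfc7, 93b4372, 988787c, b96c202, bb0d9c4, f61eb64}.
Common ancestors: {7aa99fc, 7dbc165, 826afa7, 8adcfc7, 93b4372, 988787c, bb0d9c4}.
Among these, 7aa99fc is not an ancestor of any other common ancestor — it is the merge base.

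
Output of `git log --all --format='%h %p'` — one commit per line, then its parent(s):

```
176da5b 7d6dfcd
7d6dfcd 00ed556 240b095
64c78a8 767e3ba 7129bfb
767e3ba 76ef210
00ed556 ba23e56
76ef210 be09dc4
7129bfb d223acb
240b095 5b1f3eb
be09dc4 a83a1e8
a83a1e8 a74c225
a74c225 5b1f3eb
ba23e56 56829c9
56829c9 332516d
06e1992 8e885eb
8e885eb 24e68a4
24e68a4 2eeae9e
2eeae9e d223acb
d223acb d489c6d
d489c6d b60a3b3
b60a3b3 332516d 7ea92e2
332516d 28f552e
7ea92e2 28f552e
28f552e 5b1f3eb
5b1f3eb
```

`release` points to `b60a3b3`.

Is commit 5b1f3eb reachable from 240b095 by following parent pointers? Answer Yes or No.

Yes

Ancestors of 240b095 (commits reachable by following parents): {240b095, 5b1f3eb}.
5b1f3eb is in that set, so it is an ancestor of 240b095.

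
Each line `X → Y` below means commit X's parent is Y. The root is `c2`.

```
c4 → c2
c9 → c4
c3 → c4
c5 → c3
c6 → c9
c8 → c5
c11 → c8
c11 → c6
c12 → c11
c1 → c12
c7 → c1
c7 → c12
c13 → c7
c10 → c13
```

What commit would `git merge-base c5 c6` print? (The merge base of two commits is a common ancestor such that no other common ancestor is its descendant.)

Ancestors of c5: {c2, c3, c4, c5}.
Ancestors of c6: {c2, c4, c6, c9}.
Common ancestors: {c2, c4}.
Among these, c4 is not an ancestor of any other common ancestor — it is the merge base.

c4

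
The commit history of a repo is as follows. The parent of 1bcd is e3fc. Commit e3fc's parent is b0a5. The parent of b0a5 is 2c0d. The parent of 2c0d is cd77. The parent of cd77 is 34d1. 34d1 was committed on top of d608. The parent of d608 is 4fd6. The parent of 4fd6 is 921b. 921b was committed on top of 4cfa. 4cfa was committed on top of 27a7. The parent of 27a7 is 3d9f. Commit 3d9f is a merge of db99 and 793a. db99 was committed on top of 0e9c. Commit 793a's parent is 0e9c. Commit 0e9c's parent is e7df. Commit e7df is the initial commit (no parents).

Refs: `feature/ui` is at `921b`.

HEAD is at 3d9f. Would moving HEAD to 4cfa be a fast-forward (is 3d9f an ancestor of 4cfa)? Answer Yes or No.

Yes

A fast-forward from 3d9f to 4cfa is possible iff 3d9f is an ancestor of 4cfa.
Ancestors of 4cfa: {0e9c, 27a7, 3d9f, 4cfa, 793a, db99, e7df}.
3d9f is among them, so fast-forward is possible.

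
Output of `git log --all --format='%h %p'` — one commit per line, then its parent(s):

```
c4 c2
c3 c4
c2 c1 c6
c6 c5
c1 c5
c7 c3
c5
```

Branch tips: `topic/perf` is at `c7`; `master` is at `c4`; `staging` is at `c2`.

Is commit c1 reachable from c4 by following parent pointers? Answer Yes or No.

Ancestors of c4 (commits reachable by following parents): {c1, c2, c4, c5, c6}.
c1 is in that set, so it is an ancestor of c4.

Yes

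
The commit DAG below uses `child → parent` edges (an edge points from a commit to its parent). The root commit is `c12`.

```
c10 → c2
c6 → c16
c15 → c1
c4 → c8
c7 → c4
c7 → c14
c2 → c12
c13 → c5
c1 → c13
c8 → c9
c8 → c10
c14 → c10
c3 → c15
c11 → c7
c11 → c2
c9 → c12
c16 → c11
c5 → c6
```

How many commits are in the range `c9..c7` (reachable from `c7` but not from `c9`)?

Reachable from c7: {c10, c12, c14, c2, c4, c7, c8, c9}.
Reachable from c9: {c12, c9}.
In c7's history but not c9's: {c10, c14, c2, c4, c7, c8} — 6 commits.

6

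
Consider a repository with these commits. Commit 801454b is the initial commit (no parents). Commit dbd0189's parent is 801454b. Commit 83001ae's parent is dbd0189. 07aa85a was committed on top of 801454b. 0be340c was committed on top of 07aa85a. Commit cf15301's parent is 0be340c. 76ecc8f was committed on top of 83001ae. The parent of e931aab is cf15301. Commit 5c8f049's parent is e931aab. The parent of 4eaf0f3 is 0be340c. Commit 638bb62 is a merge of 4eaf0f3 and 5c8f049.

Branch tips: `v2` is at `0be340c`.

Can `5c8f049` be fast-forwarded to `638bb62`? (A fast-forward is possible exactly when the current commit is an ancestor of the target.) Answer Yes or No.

Yes

A fast-forward from 5c8f049 to 638bb62 is possible iff 5c8f049 is an ancestor of 638bb62.
Ancestors of 638bb62: {07aa85a, 0be340c, 4eaf0f3, 5c8f049, 638bb62, 801454b, cf15301, e931aab}.
5c8f049 is among them, so fast-forward is possible.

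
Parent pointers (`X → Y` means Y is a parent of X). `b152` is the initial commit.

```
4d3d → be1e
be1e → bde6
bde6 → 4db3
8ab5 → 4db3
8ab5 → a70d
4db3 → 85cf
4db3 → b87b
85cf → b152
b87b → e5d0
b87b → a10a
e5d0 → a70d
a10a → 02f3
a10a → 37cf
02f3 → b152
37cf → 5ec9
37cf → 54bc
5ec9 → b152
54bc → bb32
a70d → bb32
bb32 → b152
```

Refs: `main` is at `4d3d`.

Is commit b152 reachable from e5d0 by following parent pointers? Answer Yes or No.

Ancestors of e5d0 (commits reachable by following parents): {a70d, b152, bb32, e5d0}.
b152 is in that set, so it is an ancestor of e5d0.

Yes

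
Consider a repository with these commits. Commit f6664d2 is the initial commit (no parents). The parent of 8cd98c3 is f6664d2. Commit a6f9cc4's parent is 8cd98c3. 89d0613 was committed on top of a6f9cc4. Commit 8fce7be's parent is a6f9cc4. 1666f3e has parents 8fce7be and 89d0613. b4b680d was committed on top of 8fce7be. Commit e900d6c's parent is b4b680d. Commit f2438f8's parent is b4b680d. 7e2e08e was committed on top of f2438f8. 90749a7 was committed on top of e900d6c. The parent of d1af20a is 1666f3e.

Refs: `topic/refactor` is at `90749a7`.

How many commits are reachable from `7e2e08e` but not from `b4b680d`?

Reachable from 7e2e08e: {7e2e08e, 8cd98c3, 8fce7be, a6f9cc4, b4b680d, f2438f8, f6664d2}.
Reachable from b4b680d: {8cd98c3, 8fce7be, a6f9cc4, b4b680d, f6664d2}.
In 7e2e08e's history but not b4b680d's: {7e2e08e, f2438f8} — 2 commits.

2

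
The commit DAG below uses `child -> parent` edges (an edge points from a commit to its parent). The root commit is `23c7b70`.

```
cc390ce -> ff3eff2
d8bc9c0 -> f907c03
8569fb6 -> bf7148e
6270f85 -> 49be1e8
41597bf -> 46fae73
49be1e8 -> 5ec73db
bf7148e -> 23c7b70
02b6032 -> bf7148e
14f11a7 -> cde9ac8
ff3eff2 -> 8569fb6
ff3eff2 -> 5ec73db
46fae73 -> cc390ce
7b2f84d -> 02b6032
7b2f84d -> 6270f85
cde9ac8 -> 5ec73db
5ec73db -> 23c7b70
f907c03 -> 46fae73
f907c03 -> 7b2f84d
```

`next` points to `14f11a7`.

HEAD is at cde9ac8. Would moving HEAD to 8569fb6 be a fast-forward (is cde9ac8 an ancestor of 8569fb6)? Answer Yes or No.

A fast-forward from cde9ac8 to 8569fb6 is possible iff cde9ac8 is an ancestor of 8569fb6.
Ancestors of 8569fb6: {23c7b70, 8569fb6, bf7148e}.
cde9ac8 is not among them, so fast-forward is not possible.

No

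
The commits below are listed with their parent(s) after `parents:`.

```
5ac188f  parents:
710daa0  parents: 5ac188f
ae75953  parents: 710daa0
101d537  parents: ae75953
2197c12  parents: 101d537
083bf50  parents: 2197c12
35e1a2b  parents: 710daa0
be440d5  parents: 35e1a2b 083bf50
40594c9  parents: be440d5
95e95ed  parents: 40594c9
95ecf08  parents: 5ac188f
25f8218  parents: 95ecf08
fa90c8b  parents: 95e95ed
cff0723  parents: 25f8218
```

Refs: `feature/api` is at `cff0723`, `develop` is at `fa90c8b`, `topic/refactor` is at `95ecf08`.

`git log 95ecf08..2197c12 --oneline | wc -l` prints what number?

4

Reachable from 2197c12: {101d537, 2197c12, 5ac188f, 710daa0, ae75953}.
Reachable from 95ecf08: {5ac188f, 95ecf08}.
In 2197c12's history but not 95ecf08's: {101d537, 2197c12, 710daa0, ae75953} — 4 commits.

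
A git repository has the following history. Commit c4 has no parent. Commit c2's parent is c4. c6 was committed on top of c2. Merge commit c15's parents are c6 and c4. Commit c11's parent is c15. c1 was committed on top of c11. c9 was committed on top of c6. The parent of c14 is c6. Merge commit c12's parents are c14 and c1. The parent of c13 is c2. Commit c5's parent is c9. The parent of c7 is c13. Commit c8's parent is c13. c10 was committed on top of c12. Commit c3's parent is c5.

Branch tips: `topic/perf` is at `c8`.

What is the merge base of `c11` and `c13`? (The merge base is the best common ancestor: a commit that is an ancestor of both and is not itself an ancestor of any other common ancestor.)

Ancestors of c11: {c11, c15, c2, c4, c6}.
Ancestors of c13: {c13, c2, c4}.
Common ancestors: {c2, c4}.
Among these, c2 is not an ancestor of any other common ancestor — it is the merge base.

c2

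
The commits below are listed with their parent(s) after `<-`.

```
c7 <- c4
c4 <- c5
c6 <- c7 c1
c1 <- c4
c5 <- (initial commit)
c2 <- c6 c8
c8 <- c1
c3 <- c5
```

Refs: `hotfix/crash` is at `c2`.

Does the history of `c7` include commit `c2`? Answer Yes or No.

No

Ancestors of c7: {c4, c5, c7}.
c2 is not in that set, so it is not an ancestor of c7.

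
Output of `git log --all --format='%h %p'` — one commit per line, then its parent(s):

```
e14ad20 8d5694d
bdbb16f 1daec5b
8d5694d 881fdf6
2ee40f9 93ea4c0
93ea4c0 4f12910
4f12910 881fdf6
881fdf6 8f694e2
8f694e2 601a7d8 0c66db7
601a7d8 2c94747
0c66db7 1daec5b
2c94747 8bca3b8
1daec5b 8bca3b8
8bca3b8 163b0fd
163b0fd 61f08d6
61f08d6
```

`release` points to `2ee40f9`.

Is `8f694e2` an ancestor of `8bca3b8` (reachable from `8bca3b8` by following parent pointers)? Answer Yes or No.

No

Ancestors of 8bca3b8: {163b0fd, 61f08d6, 8bca3b8}.
8f694e2 is not in that set, so it is not an ancestor of 8bca3b8.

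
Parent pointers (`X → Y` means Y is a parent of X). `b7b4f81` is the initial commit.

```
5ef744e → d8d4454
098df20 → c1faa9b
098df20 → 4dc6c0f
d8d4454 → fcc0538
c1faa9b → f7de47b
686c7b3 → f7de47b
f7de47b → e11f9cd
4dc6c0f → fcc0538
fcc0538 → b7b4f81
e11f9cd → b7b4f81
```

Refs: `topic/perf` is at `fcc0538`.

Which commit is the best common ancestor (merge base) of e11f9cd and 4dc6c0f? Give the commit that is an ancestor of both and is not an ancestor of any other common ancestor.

b7b4f81

Ancestors of e11f9cd: {b7b4f81, e11f9cd}.
Ancestors of 4dc6c0f: {4dc6c0f, b7b4f81, fcc0538}.
Common ancestors: {b7b4f81}.
The only common ancestor is b7b4f81, so it is the merge base.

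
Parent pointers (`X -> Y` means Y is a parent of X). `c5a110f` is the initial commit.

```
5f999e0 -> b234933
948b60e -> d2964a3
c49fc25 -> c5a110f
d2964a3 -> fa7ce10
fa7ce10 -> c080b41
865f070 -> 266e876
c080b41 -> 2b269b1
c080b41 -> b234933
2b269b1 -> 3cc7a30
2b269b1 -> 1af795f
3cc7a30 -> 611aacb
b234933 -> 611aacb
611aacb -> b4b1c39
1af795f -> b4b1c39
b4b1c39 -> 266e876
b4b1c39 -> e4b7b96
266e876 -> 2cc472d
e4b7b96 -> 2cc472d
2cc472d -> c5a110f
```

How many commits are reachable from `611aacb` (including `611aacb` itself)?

6

Walking parent pointers from 611aacb: reachable set = {266e876, 2cc472d, 611aacb, b4b1c39, c5a110f, e4b7b96}.
That is 6 commits.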